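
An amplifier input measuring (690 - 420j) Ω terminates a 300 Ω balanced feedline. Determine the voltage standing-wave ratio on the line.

VSWR ≈ 3.28

Γ = (Z_L − Z_0)/(Z_L + Z_0) = (390 − j420)/(990 − j420)
|Γ| = 573/1080 = 0.533
VSWR = (1 + |Γ|)/(1 − |Γ|) = 1.53/0.467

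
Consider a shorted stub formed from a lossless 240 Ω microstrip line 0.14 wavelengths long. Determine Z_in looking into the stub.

βl = 2π × 0.14 = 50.4°
tan(βl) = 1.21
For a shorted stub, Z_in = jZ_0·tan(βl)

Z_in ≈ +j290 Ω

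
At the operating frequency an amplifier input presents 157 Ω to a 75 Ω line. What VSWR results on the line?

Γ = (157 − 75)/(157 + 75) = 0.353
VSWR = (1 + 0.353)/(1 − 0.353)

VSWR ≈ 2.09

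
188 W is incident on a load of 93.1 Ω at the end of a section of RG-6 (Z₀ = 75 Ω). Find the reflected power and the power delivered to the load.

Γ = (93.1 − 75)/(93.1 + 75) = 0.108
|Γ|² = 0.0116
P_refl = |Γ|²·P_inc = 2.18 W, P_del = (1 − |Γ|²)·P_inc = 186 W

P_reflected ≈ 2.18 W; P_delivered ≈ 186 W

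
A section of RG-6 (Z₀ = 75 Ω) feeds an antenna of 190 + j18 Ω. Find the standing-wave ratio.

Γ = (Z_L − Z_0)/(Z_L + Z_0) = (115 + j18)/(265 + j18)
|Γ| = 116/266 = 0.438
VSWR = (1 + |Γ|)/(1 − |Γ|) = 1.44/0.562

VSWR ≈ 2.56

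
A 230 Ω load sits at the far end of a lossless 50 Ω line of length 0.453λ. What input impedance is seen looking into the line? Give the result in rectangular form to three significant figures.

Z_in ≈ 84.9 + j104 Ω

βl = 2π × 0.453 = 163°
tan(βl) = tan(163°) = -0.304
Z_in = Z_0·(Z_L + jZ_0·tanβl)/(Z_0 + jZ_L·tanβl)
     = 50·(230 − j15.2)/(50 − j70)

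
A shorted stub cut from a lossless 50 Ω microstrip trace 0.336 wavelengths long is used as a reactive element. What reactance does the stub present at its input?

X_in ≈ -83.3 Ω (capacitive)

βl = 2π × 0.336 = 121°
tan(βl) = -1.67
For a shorted stub, Z_in = jZ_0·tan(βl)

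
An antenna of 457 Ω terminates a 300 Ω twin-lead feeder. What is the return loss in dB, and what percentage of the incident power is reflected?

Γ = (457 − 300)/(457 + 300) = 0.207
RL = −20·log₁₀(0.207) = 13.7 dB
P_refl/P_inc = |Γ|² = 0.043

RL ≈ 13.7 dB; 4.3% of incident power reflected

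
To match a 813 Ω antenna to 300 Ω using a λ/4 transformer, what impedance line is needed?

Z_qwt ≈ 494 Ω

Z_qwt = √(Z_0·R_L) = √(300 × 813) = √243900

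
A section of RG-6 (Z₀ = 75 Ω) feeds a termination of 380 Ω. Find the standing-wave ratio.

For a purely resistive load, VSWR = R_L/Z_0 or Z_0/R_L (whichever > 1) = 380/75

VSWR ≈ 5.07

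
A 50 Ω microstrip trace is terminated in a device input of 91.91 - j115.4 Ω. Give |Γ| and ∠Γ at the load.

Γ = (Z_L − Z_0)/(Z_L + Z_0) = (41.91 − j115.4)/(141.9 − j115.4)
|Γ| = 123/183 = 0.671

Γ ≈ 0.671 ∠ -30.9°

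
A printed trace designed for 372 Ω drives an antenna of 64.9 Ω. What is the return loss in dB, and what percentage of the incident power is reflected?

RL ≈ 3.06 dB; 49.4% of incident power reflected

Γ = (64.9 − 372)/(64.9 + 372) = -0.703
RL = −20·log₁₀(0.703) = 3.06 dB
P_refl/P_inc = |Γ|² = 0.494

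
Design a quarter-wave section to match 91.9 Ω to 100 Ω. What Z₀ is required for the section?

Z_qwt ≈ 95.9 Ω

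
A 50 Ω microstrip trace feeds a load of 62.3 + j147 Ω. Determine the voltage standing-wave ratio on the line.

Γ = (Z_L − Z_0)/(Z_L + Z_0) = (12.3 + j147)/(112.3 + j147)
|Γ| = 148/185 = 0.797
VSWR = (1 + |Γ|)/(1 − |Γ|) = 1.8/0.203

VSWR ≈ 8.87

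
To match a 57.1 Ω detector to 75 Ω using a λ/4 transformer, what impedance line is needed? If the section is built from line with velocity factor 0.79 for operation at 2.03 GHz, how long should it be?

Z_qwt ≈ 65.4 Ω; length ≈ 2.92 cm

Z_qwt = √(Z_0·R_L) = √(75 × 57.1) = √4282
λ = 0.79·c/f = 0.117 m, so l = λ/4 = 0.0292 m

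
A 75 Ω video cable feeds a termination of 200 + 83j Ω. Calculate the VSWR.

Γ = (Z_L − Z_0)/(Z_L + Z_0) = (125 + j83)/(275 + j83)
|Γ| = 150/287 = 0.522
VSWR = (1 + |Γ|)/(1 − |Γ|) = 1.52/0.478

VSWR ≈ 3.19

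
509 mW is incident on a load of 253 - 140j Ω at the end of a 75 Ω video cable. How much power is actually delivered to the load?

P_delivered ≈ 304 mW

|Γ| = |(178 − j140)/(328 − j140)| = 0.635
|Γ|² = 0.403
P_refl = |Γ|²·P_inc = 205 mW, P_del = (1 − |Γ|²)·P_inc = 304 mW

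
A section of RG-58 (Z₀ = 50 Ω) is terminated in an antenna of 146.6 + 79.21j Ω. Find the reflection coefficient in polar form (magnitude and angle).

Γ = (Z_L − Z_0)/(Z_L + Z_0) = (96.6 + j79.21)/(196.6 + j79.21)
|Γ| = 125/212 = 0.589

Γ ≈ 0.589 ∠ 17.4°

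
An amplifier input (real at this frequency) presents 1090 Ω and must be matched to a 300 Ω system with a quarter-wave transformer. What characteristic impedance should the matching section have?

Z_qwt ≈ 572 Ω

Z_qwt = √(Z_0·R_L) = √(300 × 1090) = √327000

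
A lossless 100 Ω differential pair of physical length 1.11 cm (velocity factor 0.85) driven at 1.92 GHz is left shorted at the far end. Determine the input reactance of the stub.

X_in ≈ 57.9 Ω (inductive)

λ = v/f = 0.85·c / 1.92 GHz = 0.133 m
βl = 2π·l/λ = 2π × 0.0836 = 30.1°
tan(βl) = 0.579
For a shorted stub, Z_in = jZ_0·tan(βl)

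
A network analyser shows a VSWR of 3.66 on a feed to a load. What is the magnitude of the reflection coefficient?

|Γ| = (S − 1)/(S + 1) = (3.66 − 1)/(3.66 + 1) = 2.66/4.66

|Γ| ≈ 0.571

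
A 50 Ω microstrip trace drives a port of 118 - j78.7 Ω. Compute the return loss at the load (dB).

Γ = (68 − j78.7)/(168 − j78.7), |Γ| = 0.561
RL = −20·log₁₀|Γ| = −20·log₁₀(0.561)

RL ≈ 5.03 dB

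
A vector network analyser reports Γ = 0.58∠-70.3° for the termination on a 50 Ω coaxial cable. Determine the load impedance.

Z_L = Z_0·(1 + Γ)/(1 − Γ) = 50·(1.2 − j0.546)/(0.804 + j0.546)

Z_L ≈ 35.1 − j57.8 Ω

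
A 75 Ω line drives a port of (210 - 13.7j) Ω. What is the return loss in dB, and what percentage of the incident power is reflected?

RL ≈ 6.46 dB; 22.6% of incident power reflected

Γ = (135 − j13.7)/(285 − j13.7), |Γ| = 0.476
RL = −20·log₁₀(0.476) = 6.46 dB
P_refl/P_inc = |Γ|² = 0.226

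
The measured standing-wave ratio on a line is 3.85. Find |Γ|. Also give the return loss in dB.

|Γ| = (S − 1)/(S + 1) = (3.85 − 1)/(3.85 + 1) = 2.85/4.85
RL = −20·log₁₀|Γ| = −20·log₁₀(0.588)

|Γ| ≈ 0.588; return loss ≈ 4.62 dB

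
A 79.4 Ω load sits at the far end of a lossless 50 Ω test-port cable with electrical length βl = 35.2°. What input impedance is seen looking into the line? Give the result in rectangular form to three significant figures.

Z_in ≈ 52.7 − j23.8 Ω

tan(βl) = tan(35.2°) = 0.705
Z_in = Z_0·(Z_L + jZ_0·tanβl)/(Z_0 + jZ_L·tanβl)
     = 50·(79.4 + j35.3)/(50 + j56)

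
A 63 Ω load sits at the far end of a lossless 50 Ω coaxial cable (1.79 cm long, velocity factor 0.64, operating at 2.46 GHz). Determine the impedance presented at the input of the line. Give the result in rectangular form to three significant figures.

Z_in ≈ 39.9 − j2.39 Ω

λ = v/f = 0.64·c / 2.46 GHz = 0.078 m
βl = 2π·l/λ = 2π × 0.229 = 82.6°
tan(βl) = tan(82.6°) = 7.66
Z_in = Z_0·(Z_L + jZ_0·tanβl)/(Z_0 + jZ_L·tanβl)
     = 50·(63 + j383)/(50 + j483)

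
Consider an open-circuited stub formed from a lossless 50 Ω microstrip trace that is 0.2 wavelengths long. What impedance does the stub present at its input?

Z_in ≈ −j16.2 Ω

βl = 2π × 0.2 = 72°
tan(βl) = 3.08
For an open-circuited stub, Z_in = −jZ_0·cot(βl) = −jZ_0/tan(βl)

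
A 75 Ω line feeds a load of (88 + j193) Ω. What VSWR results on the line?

VSWR ≈ 7.54

Γ = (Z_L − Z_0)/(Z_L + Z_0) = (13 + j193)/(163 + j193)
|Γ| = 193/253 = 0.766
VSWR = (1 + |Γ|)/(1 − |Γ|) = 1.77/0.234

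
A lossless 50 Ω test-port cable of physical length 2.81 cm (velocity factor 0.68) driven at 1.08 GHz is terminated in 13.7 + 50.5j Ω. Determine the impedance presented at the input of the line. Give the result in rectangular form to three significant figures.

Z_in ≈ 142 − j178 Ω

λ = v/f = 0.68·c / 1.08 GHz = 0.189 m
βl = 2π·l/λ = 2π × 0.149 = 53.6°
tan(βl) = tan(53.6°) = 1.35
Z_in = Z_0·(Z_L + jZ_0·tanβl)/(Z_0 + jZ_L·tanβl)
     = 50·(13.7 + j118)/(-18.4 + j18.6)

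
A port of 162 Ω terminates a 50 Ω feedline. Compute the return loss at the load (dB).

Γ = (162 − 50)/(162 + 50) = 0.528
RL = −20·log₁₀|Γ| = −20·log₁₀(0.528)

RL ≈ 5.54 dB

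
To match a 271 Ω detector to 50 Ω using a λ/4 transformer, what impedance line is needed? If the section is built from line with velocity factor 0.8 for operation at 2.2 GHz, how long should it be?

Z_qwt = √(Z_0·R_L) = √(50 × 271) = √13550
λ = 0.8·c/f = 0.109 m, so l = λ/4 = 0.0273 m

Z_qwt ≈ 116 Ω; length ≈ 2.73 cm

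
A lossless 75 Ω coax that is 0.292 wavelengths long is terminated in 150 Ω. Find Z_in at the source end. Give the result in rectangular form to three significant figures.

Z_in ≈ 39.5 + j14.9 Ω

βl = 2π × 0.292 = 105°
tan(βl) = tan(105°) = -3.7
Z_in = Z_0·(Z_L + jZ_0·tanβl)/(Z_0 + jZ_L·tanβl)
     = 75·(150 − j278)/(75 − j555)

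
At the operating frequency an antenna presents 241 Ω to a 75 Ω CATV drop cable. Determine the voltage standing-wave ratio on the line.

Γ = (241 − 75)/(241 + 75) = 0.525
VSWR = (1 + 0.525)/(1 − 0.525)

VSWR ≈ 3.21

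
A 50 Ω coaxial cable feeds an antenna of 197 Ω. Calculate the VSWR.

VSWR ≈ 3.94

For a purely resistive load, VSWR = R_L/Z_0 or Z_0/R_L (whichever > 1) = 197/50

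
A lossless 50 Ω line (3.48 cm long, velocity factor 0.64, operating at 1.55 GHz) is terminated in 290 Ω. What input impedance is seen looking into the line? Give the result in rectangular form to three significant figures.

Z_in ≈ 8.94 + j9.54 Ω

λ = v/f = 0.64·c / 1.55 GHz = 0.124 m
βl = 2π·l/λ = 2π × 0.281 = 101°
tan(βl) = tan(101°) = -5.08
Z_in = Z_0·(Z_L + jZ_0·tanβl)/(Z_0 + jZ_L·tanβl)
     = 50·(290 − j254)/(50 − j1470)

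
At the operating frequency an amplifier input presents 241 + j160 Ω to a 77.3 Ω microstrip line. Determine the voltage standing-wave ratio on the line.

Γ = (Z_L − Z_0)/(Z_L + Z_0) = (163.7 + j160)/(318.3 + j160)
|Γ| = 229/356 = 0.643
VSWR = (1 + |Γ|)/(1 − |Γ|) = 1.64/0.357

VSWR ≈ 4.6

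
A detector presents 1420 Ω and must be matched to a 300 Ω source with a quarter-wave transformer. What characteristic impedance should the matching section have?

Z_qwt = √(Z_0·R_L) = √(300 × 1420) = √426000

Z_qwt ≈ 653 Ω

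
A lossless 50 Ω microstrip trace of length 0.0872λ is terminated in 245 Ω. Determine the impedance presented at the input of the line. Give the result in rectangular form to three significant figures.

Z_in ≈ 33.8 − j70.6 Ω

βl = 2π × 0.0872 = 31.4°
tan(βl) = tan(31.4°) = 0.61
Z_in = Z_0·(Z_L + jZ_0·tanβl)/(Z_0 + jZ_L·tanβl)
     = 50·(245 + j30.5)/(50 + j150)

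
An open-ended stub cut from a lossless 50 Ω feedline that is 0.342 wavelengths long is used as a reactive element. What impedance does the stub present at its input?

βl = 2π × 0.342 = 123°
tan(βl) = -1.53
For an open-ended stub, Z_in = −jZ_0·cot(βl) = −jZ_0/tan(βl)

Z_in ≈ +j32.6 Ω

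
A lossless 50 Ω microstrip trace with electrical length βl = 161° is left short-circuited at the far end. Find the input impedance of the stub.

tan(βl) = -0.344
For a short-circuited stub, Z_in = jZ_0·tan(βl)

Z_in ≈ −j17.2 Ω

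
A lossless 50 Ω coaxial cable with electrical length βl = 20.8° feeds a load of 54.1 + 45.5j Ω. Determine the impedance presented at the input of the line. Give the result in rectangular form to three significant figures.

tan(βl) = tan(20.8°) = 0.38
Z_in = Z_0·(Z_L + jZ_0·tanβl)/(Z_0 + jZ_L·tanβl)
     = 50·(54.1 + j64.5)/(32.7 + j20.6)

Z_in ≈ 104 + j33.4 Ω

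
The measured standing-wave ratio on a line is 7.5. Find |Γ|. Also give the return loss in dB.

|Γ| ≈ 0.765; return loss ≈ 2.33 dB

|Γ| = (S − 1)/(S + 1) = (7.5 − 1)/(7.5 + 1) = 6.5/8.5
RL = −20·log₁₀|Γ| = −20·log₁₀(0.765)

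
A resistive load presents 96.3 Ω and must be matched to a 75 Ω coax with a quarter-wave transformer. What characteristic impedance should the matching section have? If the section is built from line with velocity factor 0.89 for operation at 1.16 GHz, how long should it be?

Z_qwt = √(Z_0·R_L) = √(75 × 96.3) = √7222
λ = 0.89·c/f = 0.23 m, so l = λ/4 = 0.0575 m

Z_qwt ≈ 85 Ω; length ≈ 5.75 cm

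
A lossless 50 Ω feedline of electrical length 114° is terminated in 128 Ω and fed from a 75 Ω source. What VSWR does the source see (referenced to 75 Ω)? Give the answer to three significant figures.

VSWR ≈ 3.52

tan(βl) = -2.25
Z_in = Z_0·(Z_L + jZ_0·tanβl)/(Z_0 + jZ_L·tanβl) = 22.7 + j18.3 Ω
Γ_s = (Z_in − Z_s)/(Z_in + Z_s) = (-52.3 + j18.3)/(97.7 + j18.3), |Γ_s| = 0.557
VSWR = (1 + |Γ_s|)/(1 − |Γ_s|)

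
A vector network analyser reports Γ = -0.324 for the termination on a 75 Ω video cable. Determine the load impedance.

Z_L ≈ 38.3 Ω

Z_L = Z_0·(1 + Γ)/(1 − Γ) = 75·(0.676)/(1.32)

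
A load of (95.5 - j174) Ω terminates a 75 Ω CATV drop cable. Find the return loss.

RL ≈ 2.86 dB

Γ = (20.5 − j174)/(170.5 − j174), |Γ| = 0.719
RL = −20·log₁₀|Γ| = −20·log₁₀(0.719)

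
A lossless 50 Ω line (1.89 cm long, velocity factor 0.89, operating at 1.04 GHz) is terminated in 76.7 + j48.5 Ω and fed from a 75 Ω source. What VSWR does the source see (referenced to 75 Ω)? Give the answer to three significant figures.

VSWR ≈ 1.62

λ = v/f = 0.89·c / 1.04 GHz = 0.257 m
βl = 2π·l/λ = 2π × 0.0736 = 26.5°
tan(βl) = 0.499
Z_in = Z_0·(Z_L + jZ_0·tanβl)/(Z_0 + jZ_L·tanβl) = 112 − j24.4 Ω
Γ_s = (Z_in − Z_s)/(Z_in + Z_s) = (37.4 − j24.4)/(187 − j24.4), |Γ_s| = 0.236
VSWR = (1 + |Γ_s|)/(1 − |Γ_s|)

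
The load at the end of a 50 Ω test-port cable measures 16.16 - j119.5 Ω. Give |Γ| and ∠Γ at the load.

Γ = (Z_L − Z_0)/(Z_L + Z_0) = (-33.84 − j119.5)/(66.16 − j119.5)
|Γ| = 124/137 = 0.909

Γ ≈ 0.909 ∠ -44.8°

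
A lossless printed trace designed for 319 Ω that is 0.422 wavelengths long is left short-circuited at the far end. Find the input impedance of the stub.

βl = 2π × 0.422 = 152°
tan(βl) = -0.534
For a short-circuited stub, Z_in = jZ_0·tan(βl)

Z_in ≈ −j170 Ω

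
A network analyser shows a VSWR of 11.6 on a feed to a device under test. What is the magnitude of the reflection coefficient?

|Γ| ≈ 0.841

|Γ| = (S − 1)/(S + 1) = (11.6 − 1)/(11.6 + 1) = 10.6/12.6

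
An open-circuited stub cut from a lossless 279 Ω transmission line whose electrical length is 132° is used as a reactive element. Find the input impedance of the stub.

Z_in ≈ +j251 Ω

tan(βl) = -1.11
For an open-circuited stub, Z_in = −jZ_0·cot(βl) = −jZ_0/tan(βl)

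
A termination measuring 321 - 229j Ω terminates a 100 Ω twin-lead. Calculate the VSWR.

Γ = (Z_L − Z_0)/(Z_L + Z_0) = (221 − j229)/(421 − j229)
|Γ| = 318/479 = 0.664
VSWR = (1 + |Γ|)/(1 − |Γ|) = 1.66/0.336

VSWR ≈ 4.95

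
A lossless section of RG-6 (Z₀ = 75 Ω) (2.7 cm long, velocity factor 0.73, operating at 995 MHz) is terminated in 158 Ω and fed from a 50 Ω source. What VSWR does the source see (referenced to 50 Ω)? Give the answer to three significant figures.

VSWR ≈ 2.4

λ = v/f = 0.73·c / 995 MHz = 0.22 m
βl = 2π·l/λ = 2π × 0.123 = 44.2°
tan(βl) = 0.971
Z_in = Z_0·(Z_L + jZ_0·tanβl)/(Z_0 + jZ_L·tanβl) = 59.2 − j48.3 Ω
Γ_s = (Z_in − Z_s)/(Z_in + Z_s) = (9.2 − j48.3)/(109 − j48.3), |Γ_s| = 0.412
VSWR = (1 + |Γ_s|)/(1 − |Γ_s|)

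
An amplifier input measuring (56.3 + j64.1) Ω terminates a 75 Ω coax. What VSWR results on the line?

VSWR ≈ 2.68

Γ = (Z_L − Z_0)/(Z_L + Z_0) = (-18.7 + j64.1)/(131.3 + j64.1)
|Γ| = 66.8/146 = 0.457
VSWR = (1 + |Γ|)/(1 − |Γ|) = 1.46/0.543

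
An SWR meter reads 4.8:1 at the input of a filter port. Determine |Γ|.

|Γ| ≈ 0.655

|Γ| = (S − 1)/(S + 1) = (4.8 − 1)/(4.8 + 1) = 3.8/5.8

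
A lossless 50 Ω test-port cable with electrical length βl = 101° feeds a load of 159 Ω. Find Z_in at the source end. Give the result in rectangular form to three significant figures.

Z_in ≈ 16.3 + j8.73 Ω

tan(βl) = tan(101°) = -5.14
Z_in = Z_0·(Z_L + jZ_0·tanβl)/(Z_0 + jZ_L·tanβl)
     = 50·(159 − j257)/(50 − j818)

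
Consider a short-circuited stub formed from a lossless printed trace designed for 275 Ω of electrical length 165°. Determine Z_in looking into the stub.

Z_in ≈ −j73.7 Ω

tan(βl) = -0.268
For a short-circuited stub, Z_in = jZ_0·tan(βl)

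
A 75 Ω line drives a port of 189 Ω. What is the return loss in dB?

Γ = (189 − 75)/(189 + 75) = 0.432
RL = −20·log₁₀|Γ| = −20·log₁₀(0.432)

RL ≈ 7.29 dB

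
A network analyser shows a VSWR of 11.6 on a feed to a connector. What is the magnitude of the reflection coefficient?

|Γ| ≈ 0.841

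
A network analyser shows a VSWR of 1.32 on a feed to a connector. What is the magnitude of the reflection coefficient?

|Γ| = (S − 1)/(S + 1) = (1.32 − 1)/(1.32 + 1) = 0.32/2.32

|Γ| ≈ 0.138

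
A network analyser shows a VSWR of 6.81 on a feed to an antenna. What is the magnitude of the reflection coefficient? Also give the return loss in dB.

|Γ| ≈ 0.744; return loss ≈ 2.57 dB

|Γ| = (S − 1)/(S + 1) = (6.81 − 1)/(6.81 + 1) = 5.81/7.81
RL = −20·log₁₀|Γ| = −20·log₁₀(0.744)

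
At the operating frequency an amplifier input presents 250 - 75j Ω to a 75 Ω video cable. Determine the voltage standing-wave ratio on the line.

VSWR ≈ 3.66

Γ = (Z_L − Z_0)/(Z_L + Z_0) = (175 − j75)/(325 − j75)
|Γ| = 190/334 = 0.571
VSWR = (1 + |Γ|)/(1 − |Γ|) = 1.57/0.429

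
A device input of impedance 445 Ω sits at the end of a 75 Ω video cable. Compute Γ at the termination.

Γ = 0.712

Γ = (Z_L − Z_0)/(Z_L + Z_0) = (445 − 75)/(445 + 75) = 370/520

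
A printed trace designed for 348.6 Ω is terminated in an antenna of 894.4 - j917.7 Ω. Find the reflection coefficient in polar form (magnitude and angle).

Γ ≈ 0.691 ∠ -22.8°

Γ = (Z_L − Z_0)/(Z_L + Z_0) = (545.8 − j917.7)/(1243 − j917.7)
|Γ| = 1070/1550 = 0.691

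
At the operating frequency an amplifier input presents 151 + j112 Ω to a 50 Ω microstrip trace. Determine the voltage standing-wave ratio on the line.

Γ = (Z_L − Z_0)/(Z_L + Z_0) = (101 + j112)/(201 + j112)
|Γ| = 151/230 = 0.655
VSWR = (1 + |Γ|)/(1 − |Γ|) = 1.66/0.345

VSWR ≈ 4.8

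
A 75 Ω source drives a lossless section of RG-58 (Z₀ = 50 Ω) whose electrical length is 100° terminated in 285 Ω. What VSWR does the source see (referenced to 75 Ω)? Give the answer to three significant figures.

tan(βl) = -5.67
Z_in = Z_0·(Z_L + jZ_0·tanβl)/(Z_0 + jZ_L·tanβl) = 9.04 + j8.54 Ω
Γ_s = (Z_in − Z_s)/(Z_in + Z_s) = (-66 + j8.54)/(84 + j8.54), |Γ_s| = 0.787
VSWR = (1 + |Γ_s|)/(1 − |Γ_s|)

VSWR ≈ 8.41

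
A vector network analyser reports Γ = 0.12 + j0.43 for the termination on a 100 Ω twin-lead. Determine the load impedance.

Z_L = Z_0·(1 + Γ)/(1 − Γ) = 100·(1.12 + j0.43)/(0.88 − j0.43)

Z_L ≈ 83.5 + j89.6 Ω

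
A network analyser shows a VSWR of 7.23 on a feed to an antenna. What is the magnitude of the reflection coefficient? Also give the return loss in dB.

|Γ| = (S − 1)/(S + 1) = (7.23 − 1)/(7.23 + 1) = 6.23/8.23
RL = −20·log₁₀|Γ| = −20·log₁₀(0.757)

|Γ| ≈ 0.757; return loss ≈ 2.42 dB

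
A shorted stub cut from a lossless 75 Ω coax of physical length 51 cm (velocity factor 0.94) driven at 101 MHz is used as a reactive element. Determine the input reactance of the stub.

λ = v/f = 0.94·c / 101 MHz = 2.79 m
βl = 2π·l/λ = 2π × 0.183 = 65.8°
tan(βl) = 2.22
For a shorted stub, Z_in = jZ_0·tan(βl)

X_in ≈ 167 Ω (inductive)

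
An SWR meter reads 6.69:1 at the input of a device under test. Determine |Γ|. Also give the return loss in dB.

|Γ| ≈ 0.74; return loss ≈ 2.62 dB

|Γ| = (S − 1)/(S + 1) = (6.69 − 1)/(6.69 + 1) = 5.69/7.69
RL = −20·log₁₀|Γ| = −20·log₁₀(0.74)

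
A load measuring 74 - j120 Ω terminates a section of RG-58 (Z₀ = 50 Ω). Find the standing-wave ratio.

Γ = (Z_L − Z_0)/(Z_L + Z_0) = (24 − j120)/(124 − j120)
|Γ| = 122/173 = 0.709
VSWR = (1 + |Γ|)/(1 − |Γ|) = 1.71/0.291

VSWR ≈ 5.88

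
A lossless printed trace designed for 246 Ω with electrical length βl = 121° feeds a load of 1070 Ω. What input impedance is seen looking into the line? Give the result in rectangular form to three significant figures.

tan(βl) = tan(121°) = -1.66
Z_in = Z_0·(Z_L + jZ_0·tanβl)/(Z_0 + jZ_L·tanβl)
     = 246·(1070 − j409)/(246 − j1780)

Z_in ≈ 75.5 + j137 Ω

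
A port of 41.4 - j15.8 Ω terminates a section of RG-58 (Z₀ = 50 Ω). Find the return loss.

RL ≈ 14.2 dB

Γ = (-8.6 − j15.8)/(91.4 − j15.8), |Γ| = 0.194
RL = −20·log₁₀|Γ| = −20·log₁₀(0.194)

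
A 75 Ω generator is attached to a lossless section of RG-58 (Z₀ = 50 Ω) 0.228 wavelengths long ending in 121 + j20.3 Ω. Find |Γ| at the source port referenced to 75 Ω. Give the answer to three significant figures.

|Γ| ≈ 0.571

βl = 2π × 0.228 = 82.1°
tan(βl) = 7.19
Z_in = Z_0·(Z_L + jZ_0·tanβl)/(Z_0 + jZ_L·tanβl) = 20.8 − j9.25 Ω
Γ_s = (Z_in − Z_s)/(Z_in + Z_s) = (-54.2 − j9.25)/(95.8 − j9.25), |Γ_s| = 0.571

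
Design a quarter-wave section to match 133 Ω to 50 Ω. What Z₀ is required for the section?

Z_qwt = √(Z_0·R_L) = √(50 × 133) = √6650

Z_qwt ≈ 81.5 Ω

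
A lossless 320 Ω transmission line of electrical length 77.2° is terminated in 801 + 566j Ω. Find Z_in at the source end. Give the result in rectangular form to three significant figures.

Z_in ≈ 97.5 − j133 Ω

tan(βl) = tan(77.2°) = 4.4
Z_in = Z_0·(Z_L + jZ_0·tanβl)/(Z_0 + jZ_L·tanβl)
     = 320·(801 + j1970)/(-2170 + j3530)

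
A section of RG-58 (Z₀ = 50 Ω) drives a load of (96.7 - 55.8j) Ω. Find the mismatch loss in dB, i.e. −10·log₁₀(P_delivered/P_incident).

Γ = (46.7 − j55.8)/(146.7 − j55.8), |Γ| = 0.464
|Γ|² = 0.215, so P_del/P_inc = 1 − |Γ|² = 0.785
ML = −10·log₁₀(1 − |Γ|²)

mismatch loss ≈ 1.05 dB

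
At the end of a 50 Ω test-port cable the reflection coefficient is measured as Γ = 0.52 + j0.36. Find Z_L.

Z_L = Z_0·(1 + Γ)/(1 − Γ) = 50·(1.52 + j0.36)/(0.48 − j0.36)

Z_L ≈ 83.3 + j100 Ω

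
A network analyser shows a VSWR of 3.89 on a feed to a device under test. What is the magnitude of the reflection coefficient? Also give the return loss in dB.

|Γ| = (S − 1)/(S + 1) = (3.89 − 1)/(3.89 + 1) = 2.89/4.89
RL = −20·log₁₀|Γ| = −20·log₁₀(0.591)

|Γ| ≈ 0.591; return loss ≈ 4.57 dB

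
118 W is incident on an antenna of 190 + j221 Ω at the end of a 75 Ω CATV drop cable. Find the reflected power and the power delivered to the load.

|Γ| = |(115 + j221)/(265 + j221)| = 0.722
|Γ|² = 0.521
P_refl = |Γ|²·P_inc = 61.5 W, P_del = (1 − |Γ|²)·P_inc = 56.5 W

P_reflected ≈ 61.5 W; P_delivered ≈ 56.5 W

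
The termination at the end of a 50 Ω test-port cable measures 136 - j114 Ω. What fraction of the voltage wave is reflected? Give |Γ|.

Γ = (Z_L − Z_0)/(Z_L + Z_0) = (86 − j114)/(186 − j114)
|Γ| = 143/218

|Γ| ≈ 0.655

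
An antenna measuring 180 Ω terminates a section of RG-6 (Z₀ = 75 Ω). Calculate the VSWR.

For a purely resistive load, VSWR = R_L/Z_0 or Z_0/R_L (whichever > 1) = 180/75

VSWR ≈ 2.4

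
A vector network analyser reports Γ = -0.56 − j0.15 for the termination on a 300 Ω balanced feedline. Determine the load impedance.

Z_L = Z_0·(1 + Γ)/(1 − Γ) = 300·(0.44 − j0.15)/(1.56 + j0.15)

Z_L ≈ 81.1 − j36.6 Ω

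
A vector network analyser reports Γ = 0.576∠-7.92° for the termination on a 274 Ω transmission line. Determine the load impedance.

Z_L = Z_0·(1 + Γ)/(1 − Γ) = 274·(1.57 − j0.0794)/(0.429 + j0.0794)

Z_L ≈ 960 − j228 Ω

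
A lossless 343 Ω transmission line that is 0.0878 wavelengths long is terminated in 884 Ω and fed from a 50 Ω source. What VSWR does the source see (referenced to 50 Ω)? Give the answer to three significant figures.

βl = 2π × 0.0878 = 31.6°
tan(βl) = 0.615
Z_in = Z_0·(Z_L + jZ_0·tanβl)/(Z_0 + jZ_L·tanβl) = 347 − j339 Ω
Γ_s = (Z_in − Z_s)/(Z_in + Z_s) = (297 − j339)/(397 − j339), |Γ_s| = 0.863
VSWR = (1 + |Γ_s|)/(1 − |Γ_s|)

VSWR ≈ 13.6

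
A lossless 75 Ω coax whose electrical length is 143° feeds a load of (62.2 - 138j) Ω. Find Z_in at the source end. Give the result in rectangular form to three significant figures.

tan(βl) = tan(143°) = -0.754
Z_in = Z_0·(Z_L + jZ_0·tanβl)/(Z_0 + jZ_L·tanβl)
     = 75·(62.2 − j195)/(-29 − j46.9)

Z_in ≈ 181 + j211 Ω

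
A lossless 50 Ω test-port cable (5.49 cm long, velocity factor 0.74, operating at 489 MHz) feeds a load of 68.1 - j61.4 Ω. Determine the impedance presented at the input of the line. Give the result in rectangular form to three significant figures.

λ = v/f = 0.74·c / 489 MHz = 0.454 m
βl = 2π·l/λ = 2π × 0.121 = 43.5°
tan(βl) = tan(43.5°) = 0.95
Z_in = Z_0·(Z_L + jZ_0·tanβl)/(Z_0 + jZ_L·tanβl)
     = 50·(68.1 − j13.9)/(108 + j64.7)

Z_in ≈ 20.3 − j18.6 Ω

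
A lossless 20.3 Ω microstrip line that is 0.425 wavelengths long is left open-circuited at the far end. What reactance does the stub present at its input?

βl = 2π × 0.425 = 153°
tan(βl) = -0.51
For an open-circuited stub, Z_in = −jZ_0·cot(βl) = −jZ_0/tan(βl)

X_in ≈ 39.8 Ω (inductive)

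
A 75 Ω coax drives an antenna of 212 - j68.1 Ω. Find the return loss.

Γ = (137 − j68.1)/(287 − j68.1), |Γ| = 0.519
RL = −20·log₁₀|Γ| = −20·log₁₀(0.519)

RL ≈ 5.7 dB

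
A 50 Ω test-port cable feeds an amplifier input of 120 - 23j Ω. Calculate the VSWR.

Γ = (Z_L − Z_0)/(Z_L + Z_0) = (70 − j23)/(170 − j23)
|Γ| = 73.7/172 = 0.43
VSWR = (1 + |Γ|)/(1 − |Γ|) = 1.43/0.57

VSWR ≈ 2.51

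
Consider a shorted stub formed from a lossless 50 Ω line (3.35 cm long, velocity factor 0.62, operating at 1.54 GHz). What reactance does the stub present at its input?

λ = v/f = 0.62·c / 1.54 GHz = 0.121 m
βl = 2π·l/λ = 2π × 0.277 = 99.9°
tan(βl) = -5.76
For a shorted stub, Z_in = jZ_0·tan(βl)

X_in ≈ -288 Ω (capacitive)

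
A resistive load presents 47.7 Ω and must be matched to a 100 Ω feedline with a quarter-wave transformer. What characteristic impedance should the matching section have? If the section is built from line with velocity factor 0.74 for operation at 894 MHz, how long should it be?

Z_qwt ≈ 69.1 Ω; length ≈ 6.21 cm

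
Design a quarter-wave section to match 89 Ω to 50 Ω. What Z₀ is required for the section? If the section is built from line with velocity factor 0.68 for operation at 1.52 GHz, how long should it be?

Z_qwt ≈ 66.7 Ω; length ≈ 3.36 cm

Z_qwt = √(Z_0·R_L) = √(50 × 89) = √4450
λ = 0.68·c/f = 0.134 m, so l = λ/4 = 0.0336 m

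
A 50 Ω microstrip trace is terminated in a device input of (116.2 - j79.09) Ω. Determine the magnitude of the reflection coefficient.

Γ = (Z_L − Z_0)/(Z_L + Z_0) = (66.2 − j79.09)/(166.2 − j79.09)
|Γ| = 103/184

|Γ| ≈ 0.56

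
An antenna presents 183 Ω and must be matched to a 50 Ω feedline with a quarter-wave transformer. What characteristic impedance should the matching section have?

Z_qwt ≈ 95.7 Ω

Z_qwt = √(Z_0·R_L) = √(50 × 183) = √9150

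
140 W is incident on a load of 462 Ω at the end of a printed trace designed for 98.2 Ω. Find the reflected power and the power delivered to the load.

Γ = (462 − 98.2)/(462 + 98.2) = 0.649
|Γ|² = 0.422
P_refl = |Γ|²·P_inc = 59 W, P_del = (1 − |Γ|²)·P_inc = 81 W

P_reflected ≈ 59 W; P_delivered ≈ 81 W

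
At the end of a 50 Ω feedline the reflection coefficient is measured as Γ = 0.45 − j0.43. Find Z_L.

Z_L ≈ 62.8 − j88.2 Ω

Z_L = Z_0·(1 + Γ)/(1 − Γ) = 50·(1.45 − j0.43)/(0.55 + j0.43)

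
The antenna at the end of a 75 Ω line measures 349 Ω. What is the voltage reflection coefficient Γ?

Γ = (Z_L − Z_0)/(Z_L + Z_0) = (349 − 75)/(349 + 75) = 274/424

Γ = 0.646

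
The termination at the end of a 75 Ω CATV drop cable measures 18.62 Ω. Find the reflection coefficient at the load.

Γ = -0.602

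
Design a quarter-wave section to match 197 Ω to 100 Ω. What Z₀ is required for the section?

Z_qwt = √(Z_0·R_L) = √(100 × 197) = √19700

Z_qwt ≈ 140 Ω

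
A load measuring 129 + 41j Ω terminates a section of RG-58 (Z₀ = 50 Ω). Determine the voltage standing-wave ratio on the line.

Γ = (Z_L − Z_0)/(Z_L + Z_0) = (79 + j41)/(179 + j41)
|Γ| = 89/184 = 0.485
VSWR = (1 + |Γ|)/(1 − |Γ|) = 1.48/0.515

VSWR ≈ 2.88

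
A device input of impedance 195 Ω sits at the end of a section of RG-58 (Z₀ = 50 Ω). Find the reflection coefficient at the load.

Γ = 0.592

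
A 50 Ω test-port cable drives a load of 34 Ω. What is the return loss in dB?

RL ≈ 14.4 dB

Γ = (34 − 50)/(34 + 50) = -0.19
RL = −20·log₁₀|Γ| = −20·log₁₀(0.19)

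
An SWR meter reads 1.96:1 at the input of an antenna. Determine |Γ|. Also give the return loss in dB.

|Γ| ≈ 0.324; return loss ≈ 9.78 dB

|Γ| = (S − 1)/(S + 1) = (1.96 − 1)/(1.96 + 1) = 0.96/2.96
RL = −20·log₁₀|Γ| = −20·log₁₀(0.324)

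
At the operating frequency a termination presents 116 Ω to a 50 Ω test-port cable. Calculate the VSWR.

VSWR ≈ 2.32

Γ = (116 − 50)/(116 + 50) = 0.398
VSWR = (1 + 0.398)/(1 − 0.398)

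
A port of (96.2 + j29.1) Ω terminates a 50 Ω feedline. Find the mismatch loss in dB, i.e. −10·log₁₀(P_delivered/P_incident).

Γ = (46.2 + j29.1)/(146.2 + j29.1), |Γ| = 0.366
|Γ|² = 0.134, so P_del/P_inc = 1 − |Γ|² = 0.866
ML = −10·log₁₀(1 − |Γ|²)

mismatch loss ≈ 0.626 dB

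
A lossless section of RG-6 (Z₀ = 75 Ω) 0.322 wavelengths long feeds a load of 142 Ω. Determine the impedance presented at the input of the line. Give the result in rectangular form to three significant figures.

βl = 2π × 0.322 = 116°
tan(βl) = tan(116°) = -2.06
Z_in = Z_0·(Z_L + jZ_0·tanβl)/(Z_0 + jZ_L·tanβl)
     = 75·(142 − j154)/(75 − j292)

Z_in ≈ 45.9 + j24.7 Ω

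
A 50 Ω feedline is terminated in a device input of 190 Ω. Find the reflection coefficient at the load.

Γ = 0.583

Γ = (Z_L − Z_0)/(Z_L + Z_0) = (190 − 50)/(190 + 50) = 140/240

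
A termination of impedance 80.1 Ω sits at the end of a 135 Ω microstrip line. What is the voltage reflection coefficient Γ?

Γ = (Z_L − Z_0)/(Z_L + Z_0) = (80.1 − 135)/(80.1 + 135) = -54.9/215.1

Γ = -0.255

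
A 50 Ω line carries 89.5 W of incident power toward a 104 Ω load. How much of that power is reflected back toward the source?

P_reflected ≈ 11 W

Γ = (104 − 50)/(104 + 50) = 0.351
|Γ|² = 0.123
P_refl = |Γ|²·P_inc = 11 W, P_del = (1 − |Γ|²)·P_inc = 78.5 W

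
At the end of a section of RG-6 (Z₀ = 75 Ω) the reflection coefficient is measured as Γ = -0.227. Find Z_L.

Z_L = Z_0·(1 + Γ)/(1 − Γ) = 75·(0.773)/(1.23)

Z_L ≈ 47.2 Ω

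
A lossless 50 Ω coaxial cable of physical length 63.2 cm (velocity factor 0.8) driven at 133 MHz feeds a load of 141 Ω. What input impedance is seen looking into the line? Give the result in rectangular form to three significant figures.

λ = v/f = 0.8·c / 133 MHz = 1.8 m
βl = 2π·l/λ = 2π × 0.35 = 126°
tan(βl) = tan(126°) = -1.37
Z_in = Z_0·(Z_L + jZ_0·tanβl)/(Z_0 + jZ_L·tanβl)
     = 50·(141 − j68.6)/(50 − j193)

Z_in ≈ 25.4 + j29.9 Ω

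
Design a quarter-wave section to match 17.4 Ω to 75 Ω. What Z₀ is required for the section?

Z_qwt = √(Z_0·R_L) = √(75 × 17.4) = √1305

Z_qwt ≈ 36.1 Ω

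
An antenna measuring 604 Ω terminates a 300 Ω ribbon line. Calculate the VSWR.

Γ = (604 − 300)/(604 + 300) = 0.336
VSWR = (1 + 0.336)/(1 − 0.336)

VSWR ≈ 2.01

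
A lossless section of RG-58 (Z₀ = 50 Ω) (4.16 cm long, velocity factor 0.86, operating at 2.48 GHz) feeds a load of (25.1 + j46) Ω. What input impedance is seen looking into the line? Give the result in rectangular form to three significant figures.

Z_in ≈ 13.1 + j8.63 Ω

λ = v/f = 0.86·c / 2.48 GHz = 0.104 m
βl = 2π·l/λ = 2π × 0.4 = 144°
tan(βl) = tan(144°) = -0.728
Z_in = Z_0·(Z_L + jZ_0·tanβl)/(Z_0 + jZ_L·tanβl)
     = 50·(25.1 + j9.61)/(83.5 − j18.3)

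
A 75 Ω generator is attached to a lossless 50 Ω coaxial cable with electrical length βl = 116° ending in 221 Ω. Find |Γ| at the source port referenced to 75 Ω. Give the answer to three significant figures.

tan(βl) = -2.05
Z_in = Z_0·(Z_L + jZ_0·tanβl)/(Z_0 + jZ_L·tanβl) = 13.8 + j22.9 Ω
Γ_s = (Z_in − Z_s)/(Z_in + Z_s) = (-61.2 + j22.9)/(88.8 + j22.9), |Γ_s| = 0.712

|Γ| ≈ 0.712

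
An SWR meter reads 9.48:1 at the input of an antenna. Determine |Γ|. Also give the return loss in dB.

|Γ| = (S − 1)/(S + 1) = (9.48 − 1)/(9.48 + 1) = 8.48/10.5
RL = −20·log₁₀|Γ| = −20·log₁₀(0.809)

|Γ| ≈ 0.809; return loss ≈ 1.84 dB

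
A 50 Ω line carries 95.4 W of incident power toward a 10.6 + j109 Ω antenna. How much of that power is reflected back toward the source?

P_reflected ≈ 82.4 W

|Γ| = |(-39.4 + j109)/(60.6 + j109)| = 0.929
|Γ|² = 0.864
P_refl = |Γ|²·P_inc = 82.4 W, P_del = (1 − |Γ|²)·P_inc = 13 W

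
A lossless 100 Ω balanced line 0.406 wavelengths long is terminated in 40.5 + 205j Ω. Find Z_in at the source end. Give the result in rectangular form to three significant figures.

Z_in ≈ 10.3 + j59.3 Ω

βl = 2π × 0.406 = 146°
tan(βl) = tan(146°) = -0.67
Z_in = Z_0·(Z_L + jZ_0·tanβl)/(Z_0 + jZ_L·tanβl)
     = 100·(40.5 + j138)/(237 − j27.2)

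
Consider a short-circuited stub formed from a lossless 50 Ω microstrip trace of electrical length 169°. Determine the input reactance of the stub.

X_in ≈ -9.72 Ω (capacitive)

tan(βl) = -0.194
For a short-circuited stub, Z_in = jZ_0·tan(βl)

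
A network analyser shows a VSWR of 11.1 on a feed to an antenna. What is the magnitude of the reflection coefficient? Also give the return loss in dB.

|Γ| = (S − 1)/(S + 1) = (11.1 − 1)/(11.1 + 1) = 10.1/12.1
RL = −20·log₁₀|Γ| = −20·log₁₀(0.835)

|Γ| ≈ 0.835; return loss ≈ 1.57 dB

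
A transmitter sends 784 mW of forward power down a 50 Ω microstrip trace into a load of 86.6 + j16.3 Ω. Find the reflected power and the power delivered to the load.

|Γ| = |(36.6 + j16.3)/(136.6 + j16.3)| = 0.291
|Γ|² = 0.0848
P_refl = |Γ|²·P_inc = 66.5 mW, P_del = (1 − |Γ|²)·P_inc = 718 mW

P_reflected ≈ 66.5 mW; P_delivered ≈ 718 mW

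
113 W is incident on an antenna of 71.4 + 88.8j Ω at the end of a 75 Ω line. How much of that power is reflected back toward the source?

P_reflected ≈ 30.4 W

|Γ| = |(-3.6 + j88.8)/(146.4 + j88.8)| = 0.519
|Γ|² = 0.269
P_refl = |Γ|²·P_inc = 30.4 W, P_del = (1 − |Γ|²)·P_inc = 82.6 W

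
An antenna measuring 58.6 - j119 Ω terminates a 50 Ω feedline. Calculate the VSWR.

VSWR ≈ 6.71

Γ = (Z_L − Z_0)/(Z_L + Z_0) = (8.6 − j119)/(108.6 − j119)
|Γ| = 119/161 = 0.741
VSWR = (1 + |Γ|)/(1 − |Γ|) = 1.74/0.259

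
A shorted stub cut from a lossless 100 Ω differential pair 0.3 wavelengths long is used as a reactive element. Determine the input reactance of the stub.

X_in ≈ -308 Ω (capacitive)

βl = 2π × 0.3 = 108°
tan(βl) = -3.08
For a shorted stub, Z_in = jZ_0·tan(βl)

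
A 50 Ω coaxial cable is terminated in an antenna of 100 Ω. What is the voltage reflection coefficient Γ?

Γ = 0.333

Γ = (Z_L − Z_0)/(Z_L + Z_0) = (100 − 50)/(100 + 50) = 50/150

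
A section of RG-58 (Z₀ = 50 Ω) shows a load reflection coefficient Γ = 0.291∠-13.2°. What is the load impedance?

Z_L = Z_0·(1 + Γ)/(1 − Γ) = 50·(1.28 − j0.0665)/(0.717 + j0.0665)

Z_L ≈ 88.3 − j12.8 Ω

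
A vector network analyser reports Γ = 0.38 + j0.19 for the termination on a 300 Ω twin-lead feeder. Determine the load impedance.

Z_L ≈ 585 + j271 Ω

Z_L = Z_0·(1 + Γ)/(1 − Γ) = 300·(1.38 + j0.19)/(0.62 − j0.19)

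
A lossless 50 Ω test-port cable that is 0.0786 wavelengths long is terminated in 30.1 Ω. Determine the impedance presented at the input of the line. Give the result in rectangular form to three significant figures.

Z_in ≈ 35.1 + j15.5 Ω

βl = 2π × 0.0786 = 28.3°
tan(βl) = tan(28.3°) = 0.538
Z_in = Z_0·(Z_L + jZ_0·tanβl)/(Z_0 + jZ_L·tanβl)
     = 50·(30.1 + j26.9)/(50 + j16.2)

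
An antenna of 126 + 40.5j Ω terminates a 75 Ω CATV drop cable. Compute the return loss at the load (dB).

Γ = (51 + j40.5)/(201 + j40.5), |Γ| = 0.318
RL = −20·log₁₀|Γ| = −20·log₁₀(0.318)

RL ≈ 9.96 dB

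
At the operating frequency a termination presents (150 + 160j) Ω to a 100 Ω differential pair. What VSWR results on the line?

VSWR ≈ 3.6

Γ = (Z_L − Z_0)/(Z_L + Z_0) = (50 + j160)/(250 + j160)
|Γ| = 168/297 = 0.565
VSWR = (1 + |Γ|)/(1 − |Γ|) = 1.56/0.435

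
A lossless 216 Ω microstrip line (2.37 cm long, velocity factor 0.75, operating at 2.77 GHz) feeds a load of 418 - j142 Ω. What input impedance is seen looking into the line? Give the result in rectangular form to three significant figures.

λ = v/f = 0.75·c / 2.77 GHz = 0.0812 m
βl = 2π·l/λ = 2π × 0.292 = 105°
tan(βl) = tan(105°) = -3.72
Z_in = Z_0·(Z_L + jZ_0·tanβl)/(Z_0 + jZ_L·tanβl)
     = 216·(418 − j946)/(-313 − j1560)

Z_in ≈ 115 + j81.1 Ω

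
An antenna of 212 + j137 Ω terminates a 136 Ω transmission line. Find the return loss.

RL ≈ 7.56 dB

Γ = (76 + j137)/(348 + j137), |Γ| = 0.419
RL = −20·log₁₀|Γ| = −20·log₁₀(0.419)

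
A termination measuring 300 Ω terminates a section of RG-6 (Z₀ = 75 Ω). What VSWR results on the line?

VSWR ≈ 4

Γ = (300 − 75)/(300 + 75) = 0.6
VSWR = (1 + 0.6)/(1 − 0.6)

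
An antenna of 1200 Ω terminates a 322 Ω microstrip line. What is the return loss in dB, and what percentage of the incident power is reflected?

RL ≈ 4.78 dB; 33.3% of incident power reflected

Γ = (1200 − 322)/(1200 + 322) = 0.577
RL = −20·log₁₀(0.577) = 4.78 dB
P_refl/P_inc = |Γ|² = 0.333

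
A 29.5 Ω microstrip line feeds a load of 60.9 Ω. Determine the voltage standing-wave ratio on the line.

VSWR ≈ 2.06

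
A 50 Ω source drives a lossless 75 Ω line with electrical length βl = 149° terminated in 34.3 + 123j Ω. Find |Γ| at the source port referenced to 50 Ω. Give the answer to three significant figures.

tan(βl) = -0.601
Z_in = Z_0·(Z_L + jZ_0·tanβl)/(Z_0 + jZ_L·tanβl) = 11.6 + j40.9 Ω
Γ_s = (Z_in − Z_s)/(Z_in + Z_s) = (-38.4 + j40.9)/(61.6 + j40.9), |Γ_s| = 0.758

|Γ| ≈ 0.758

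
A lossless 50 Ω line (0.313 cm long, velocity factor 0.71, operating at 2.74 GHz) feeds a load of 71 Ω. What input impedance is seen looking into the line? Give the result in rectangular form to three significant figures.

Z_in ≈ 66.7 − j11.6 Ω

λ = v/f = 0.71·c / 2.74 GHz = 0.0777 m
βl = 2π·l/λ = 2π × 0.0403 = 14.5°
tan(βl) = tan(14.5°) = 0.259
Z_in = Z_0·(Z_L + jZ_0·tanβl)/(Z_0 + jZ_L·tanβl)
     = 50·(71 + j12.9)/(50 + j18.4)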